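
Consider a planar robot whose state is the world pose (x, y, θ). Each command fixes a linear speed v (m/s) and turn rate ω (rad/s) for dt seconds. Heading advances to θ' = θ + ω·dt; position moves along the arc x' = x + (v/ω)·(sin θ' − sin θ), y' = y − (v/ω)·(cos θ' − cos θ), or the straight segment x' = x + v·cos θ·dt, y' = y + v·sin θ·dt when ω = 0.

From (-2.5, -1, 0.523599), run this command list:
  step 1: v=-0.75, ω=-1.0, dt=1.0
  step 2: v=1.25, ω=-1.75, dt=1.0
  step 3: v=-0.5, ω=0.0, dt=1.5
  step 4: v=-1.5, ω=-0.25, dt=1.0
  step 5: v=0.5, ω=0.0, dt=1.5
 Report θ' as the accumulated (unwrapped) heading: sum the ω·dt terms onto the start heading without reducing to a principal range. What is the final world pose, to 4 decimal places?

(-2.0604, -0.8926, -2.4764)

step 1: θ'=-0.4764 (R=0.7500) → pose (-3.2189, -1.0170, -0.4764)
step 2: θ'=-2.2264 (R=-0.7143) → pose (-2.9803, -2.0872, -2.2264)
step 3: θ'=-2.2264 (straight) → pose (-2.5231, -1.4927, -2.2264)
step 4: θ'=-2.4764 (R=6.0000) → pose (-1.4703, -0.4297, -2.4764)
step 5: θ'=-2.4764 (straight) → pose (-2.0604, -0.8926, -2.4764)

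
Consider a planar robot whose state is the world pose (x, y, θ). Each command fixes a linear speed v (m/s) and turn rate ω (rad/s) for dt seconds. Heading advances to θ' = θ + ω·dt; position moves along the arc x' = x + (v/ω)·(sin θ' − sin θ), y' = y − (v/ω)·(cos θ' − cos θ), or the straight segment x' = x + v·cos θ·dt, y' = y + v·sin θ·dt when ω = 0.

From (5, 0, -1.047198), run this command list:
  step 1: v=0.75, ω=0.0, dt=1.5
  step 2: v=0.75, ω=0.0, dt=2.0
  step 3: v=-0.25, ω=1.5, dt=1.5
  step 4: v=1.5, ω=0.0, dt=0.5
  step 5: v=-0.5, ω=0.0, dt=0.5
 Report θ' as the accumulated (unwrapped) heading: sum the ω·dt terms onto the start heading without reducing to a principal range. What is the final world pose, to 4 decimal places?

step 1: θ'=-1.0472 (straight) → pose (5.5625, -0.9743, -1.0472)
step 2: θ'=-1.0472 (straight) → pose (6.3125, -2.2733, -1.0472)
step 3: θ'=1.2028 (R=-0.1667) → pose (6.0127, -2.2967, 1.2028)
step 4: θ'=1.2028 (straight) → pose (6.2825, -1.5969, 1.2028)
step 5: θ'=1.2028 (straight) → pose (6.1925, -1.8302, 1.2028)

(6.1925, -1.8302, 1.2028)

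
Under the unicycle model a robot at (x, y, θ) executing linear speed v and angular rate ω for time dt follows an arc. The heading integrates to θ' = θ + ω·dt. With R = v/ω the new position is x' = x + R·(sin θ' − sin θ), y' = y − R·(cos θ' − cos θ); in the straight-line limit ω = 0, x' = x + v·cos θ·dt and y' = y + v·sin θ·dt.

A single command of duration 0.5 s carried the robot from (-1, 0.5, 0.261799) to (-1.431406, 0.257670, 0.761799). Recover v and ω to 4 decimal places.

Δθ = 0.761799 − 0.261799 = 0.500000
ω = Δθ/dt = 0.500000/0.5 = 1.0000
R = Δx/(sin θ' − sin θ) = -1.0000
v = R·ω = -1.0000·1.0000 = -1.0000

v = -1.0000, ω = 1.0000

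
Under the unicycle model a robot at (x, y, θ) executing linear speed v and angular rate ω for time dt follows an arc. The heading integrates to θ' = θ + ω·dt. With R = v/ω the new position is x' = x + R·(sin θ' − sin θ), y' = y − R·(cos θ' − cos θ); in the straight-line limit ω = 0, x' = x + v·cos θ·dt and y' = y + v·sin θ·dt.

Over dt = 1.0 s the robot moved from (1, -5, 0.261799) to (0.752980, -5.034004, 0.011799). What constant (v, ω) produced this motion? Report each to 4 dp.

v = -0.2500, ω = -0.2500

Δθ = 0.011799 − 0.261799 = -0.250000
ω = Δθ/dt = -0.250000/1.0 = -0.2500
R = Δx/(sin θ' − sin θ) = 1.0000
v = R·ω = 1.0000·-0.2500 = -0.2500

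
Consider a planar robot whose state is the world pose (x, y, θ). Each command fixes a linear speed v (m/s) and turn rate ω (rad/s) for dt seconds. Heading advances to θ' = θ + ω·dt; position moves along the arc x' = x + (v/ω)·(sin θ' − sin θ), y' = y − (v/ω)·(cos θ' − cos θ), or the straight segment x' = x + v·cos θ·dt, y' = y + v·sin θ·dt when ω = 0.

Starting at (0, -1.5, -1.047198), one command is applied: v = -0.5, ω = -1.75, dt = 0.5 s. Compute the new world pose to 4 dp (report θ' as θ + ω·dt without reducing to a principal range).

(-0.0208, -1.2588, -1.9222)

θ' = -1.0472 + -1.75·0.5 = -1.9222
R = v/ω = -0.5/-1.75 = 0.2857
x' = 0 + 0.2857·(sin -1.9222 − sin -1.0472) = -0.0208
y' = -1.5 − 0.2857·(cos -1.9222 − cos -1.0472) = -1.2588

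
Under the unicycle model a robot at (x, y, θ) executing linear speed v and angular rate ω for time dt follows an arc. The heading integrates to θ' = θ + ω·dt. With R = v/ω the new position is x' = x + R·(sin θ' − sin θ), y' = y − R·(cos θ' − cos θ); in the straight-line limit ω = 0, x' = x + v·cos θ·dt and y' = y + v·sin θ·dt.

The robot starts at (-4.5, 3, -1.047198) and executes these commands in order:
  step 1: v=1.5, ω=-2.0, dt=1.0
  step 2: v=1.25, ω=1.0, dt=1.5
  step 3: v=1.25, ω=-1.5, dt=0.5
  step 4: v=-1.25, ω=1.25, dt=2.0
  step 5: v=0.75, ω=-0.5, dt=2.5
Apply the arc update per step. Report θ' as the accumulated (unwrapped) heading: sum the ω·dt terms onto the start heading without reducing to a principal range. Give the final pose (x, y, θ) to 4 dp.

step 1: θ'=-3.0472 (R=-0.7500) → pose (-5.0788, 1.8783, -3.0472)
step 2: θ'=-1.5472 (R=1.2500) → pose (-6.2107, 0.6044, -1.5472)
step 3: θ'=-2.2972 (R=-0.8333) → pose (-6.4208, 0.0313, -2.2972)
step 4: θ'=0.2028 (R=-1.0000) → pose (-7.3698, 1.6749, 0.2028)
step 5: θ'=-1.0472 (R=-1.5000) → pose (-5.7686, 0.9557, -1.0472)

(-5.7686, 0.9557, -1.0472)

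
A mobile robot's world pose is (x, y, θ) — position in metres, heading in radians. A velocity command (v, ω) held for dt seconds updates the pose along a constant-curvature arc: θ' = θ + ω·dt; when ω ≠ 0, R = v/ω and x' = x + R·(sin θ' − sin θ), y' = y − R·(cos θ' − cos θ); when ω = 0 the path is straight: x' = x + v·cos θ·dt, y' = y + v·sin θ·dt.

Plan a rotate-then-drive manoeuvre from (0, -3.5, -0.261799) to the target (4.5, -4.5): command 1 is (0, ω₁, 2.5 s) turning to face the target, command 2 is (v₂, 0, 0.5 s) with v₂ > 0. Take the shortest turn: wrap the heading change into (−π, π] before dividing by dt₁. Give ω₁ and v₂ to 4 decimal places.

heading to target = atan2(-4.5−-3.5, 4.5−0) = -0.2187
Δθ = wrap(-0.2187 − -0.2618) = 0.0431; ω₁ = Δθ/dt₁ = 0.0173
distance = √((4.5−0)² + (-4.5−-3.5)²) = 4.6098; v₂ = distance/dt₂ = 9.2195

ω₁ = 0.0173, v₂ = 9.2195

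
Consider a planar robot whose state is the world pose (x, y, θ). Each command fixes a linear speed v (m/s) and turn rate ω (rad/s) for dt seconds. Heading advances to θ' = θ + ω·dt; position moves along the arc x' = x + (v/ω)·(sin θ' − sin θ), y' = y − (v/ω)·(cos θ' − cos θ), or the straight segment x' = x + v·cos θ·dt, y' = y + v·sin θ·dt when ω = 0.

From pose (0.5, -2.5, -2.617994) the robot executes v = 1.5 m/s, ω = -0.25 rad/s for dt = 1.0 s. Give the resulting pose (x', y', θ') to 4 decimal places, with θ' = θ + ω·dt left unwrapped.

(-0.8788, -3.0807, -2.8680)

θ' = -2.6180 + -0.25·1.0 = -2.8680
R = v/ω = 1.5/-0.25 = -6.0000
x' = 0.5 + -6.0000·(sin -2.8680 − sin -2.6180) = -0.8788
y' = -2.5 − -6.0000·(cos -2.8680 − cos -2.6180) = -3.0807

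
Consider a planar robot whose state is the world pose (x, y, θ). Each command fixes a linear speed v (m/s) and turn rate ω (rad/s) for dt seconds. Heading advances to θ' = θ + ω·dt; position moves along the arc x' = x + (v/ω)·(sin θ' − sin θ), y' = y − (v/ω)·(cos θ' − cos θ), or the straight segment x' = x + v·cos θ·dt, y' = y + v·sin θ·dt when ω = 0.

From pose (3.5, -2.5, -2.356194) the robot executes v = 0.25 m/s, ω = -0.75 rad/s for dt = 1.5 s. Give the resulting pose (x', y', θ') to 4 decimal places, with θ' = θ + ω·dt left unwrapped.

θ' = -2.3562 + -0.75·1.5 = -3.4812
R = v/ω = 0.25/-0.75 = -0.3333
x' = 3.5 + -0.3333·(sin -3.4812 − sin -2.3562) = 3.1533
y' = -2.5 − -0.3333·(cos -3.4812 − cos -2.3562) = -2.5786

(3.1533, -2.5786, -3.4812)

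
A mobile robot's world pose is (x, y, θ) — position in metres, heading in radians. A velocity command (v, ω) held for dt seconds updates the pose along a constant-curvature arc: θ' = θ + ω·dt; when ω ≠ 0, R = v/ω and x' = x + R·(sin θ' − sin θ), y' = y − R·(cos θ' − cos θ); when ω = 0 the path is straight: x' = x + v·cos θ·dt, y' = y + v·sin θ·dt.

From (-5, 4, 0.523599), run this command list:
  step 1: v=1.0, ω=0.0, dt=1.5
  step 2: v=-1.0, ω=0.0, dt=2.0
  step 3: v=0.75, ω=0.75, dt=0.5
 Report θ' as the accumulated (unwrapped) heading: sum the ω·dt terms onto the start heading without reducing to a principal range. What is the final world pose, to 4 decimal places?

step 1: θ'=0.5236 (straight) → pose (-3.7010, 4.7500, 0.5236)
step 2: θ'=0.5236 (straight) → pose (-5.4330, 3.7500, 0.5236)
step 3: θ'=0.8986 (R=1.0000) → pose (-5.1506, 3.9933, 0.8986)

(-5.1506, 3.9933, 0.8986)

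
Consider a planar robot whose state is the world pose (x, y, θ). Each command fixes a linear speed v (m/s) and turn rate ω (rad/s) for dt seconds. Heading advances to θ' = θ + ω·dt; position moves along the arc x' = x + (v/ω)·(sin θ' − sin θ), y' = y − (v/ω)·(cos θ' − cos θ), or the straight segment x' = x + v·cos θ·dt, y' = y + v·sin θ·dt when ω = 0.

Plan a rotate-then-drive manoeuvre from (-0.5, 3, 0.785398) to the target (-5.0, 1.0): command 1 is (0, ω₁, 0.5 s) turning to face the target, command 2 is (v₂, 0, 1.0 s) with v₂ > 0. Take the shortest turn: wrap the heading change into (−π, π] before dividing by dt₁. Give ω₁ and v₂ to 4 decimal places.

heading to target = atan2(1−3, -5−-0.5) = -2.7234
Δθ = wrap(-2.7234 − 0.7854) = 2.7744; ω₁ = Δθ/dt₁ = 5.5488
distance = √((-5−-0.5)² + (1−3)²) = 4.9244; v₂ = distance/dt₂ = 4.9244

ω₁ = 5.5488, v₂ = 4.9244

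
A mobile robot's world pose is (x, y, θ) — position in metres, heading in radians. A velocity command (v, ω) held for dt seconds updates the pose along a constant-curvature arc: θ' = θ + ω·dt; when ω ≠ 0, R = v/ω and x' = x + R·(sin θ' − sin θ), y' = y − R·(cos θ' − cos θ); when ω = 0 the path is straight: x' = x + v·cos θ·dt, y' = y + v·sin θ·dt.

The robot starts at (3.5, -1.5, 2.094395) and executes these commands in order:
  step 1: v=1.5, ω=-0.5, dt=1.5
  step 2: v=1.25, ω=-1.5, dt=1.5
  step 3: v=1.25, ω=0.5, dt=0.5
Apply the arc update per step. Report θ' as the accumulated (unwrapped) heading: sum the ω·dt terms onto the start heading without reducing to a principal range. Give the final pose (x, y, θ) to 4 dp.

step 1: θ'=1.3444 (R=-3.0000) → pose (3.1746, 0.6734, 1.3444)
step 2: θ'=-0.9056 (R=-0.8333) → pose (4.6424, 1.0007, -0.9056)
step 3: θ'=-0.6556 (R=2.5000) → pose (5.0853, 0.5620, -0.6556)

(5.0853, 0.5620, -0.6556)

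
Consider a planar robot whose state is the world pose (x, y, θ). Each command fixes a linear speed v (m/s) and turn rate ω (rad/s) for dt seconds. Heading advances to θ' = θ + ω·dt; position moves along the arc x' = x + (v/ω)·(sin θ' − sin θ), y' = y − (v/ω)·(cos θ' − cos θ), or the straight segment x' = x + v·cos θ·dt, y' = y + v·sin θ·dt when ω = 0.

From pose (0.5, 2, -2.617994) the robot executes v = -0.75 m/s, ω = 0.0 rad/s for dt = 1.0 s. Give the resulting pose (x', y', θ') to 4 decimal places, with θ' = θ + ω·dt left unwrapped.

θ' = -2.6180 + 0.0·1.0 = -2.6180
ω = 0 → straight: x' = 0.5 + -0.75·cos(-2.6180)·1.0 = 1.1495
y' = 2 + -0.75·sin(-2.6180)·1.0 = 2.3750

(1.1495, 2.3750, -2.6180)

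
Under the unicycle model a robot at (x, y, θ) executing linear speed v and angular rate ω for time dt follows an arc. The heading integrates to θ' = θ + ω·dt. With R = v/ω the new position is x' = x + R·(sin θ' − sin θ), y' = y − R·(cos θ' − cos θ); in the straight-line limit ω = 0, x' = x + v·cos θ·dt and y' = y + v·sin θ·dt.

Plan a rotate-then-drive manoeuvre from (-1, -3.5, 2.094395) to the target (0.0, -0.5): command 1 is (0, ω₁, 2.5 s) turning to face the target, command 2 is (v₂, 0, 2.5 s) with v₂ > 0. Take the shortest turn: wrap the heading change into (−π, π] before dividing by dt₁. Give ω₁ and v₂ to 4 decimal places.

heading to target = atan2(-0.5−-3.5, 0−-1) = 1.2490
Δθ = wrap(1.2490 − 2.0944) = -0.8453; ω₁ = Δθ/dt₁ = -0.3381
distance = √((0−-1)² + (-0.5−-3.5)²) = 3.1623; v₂ = distance/dt₂ = 1.2649

ω₁ = -0.3381, v₂ = 1.2649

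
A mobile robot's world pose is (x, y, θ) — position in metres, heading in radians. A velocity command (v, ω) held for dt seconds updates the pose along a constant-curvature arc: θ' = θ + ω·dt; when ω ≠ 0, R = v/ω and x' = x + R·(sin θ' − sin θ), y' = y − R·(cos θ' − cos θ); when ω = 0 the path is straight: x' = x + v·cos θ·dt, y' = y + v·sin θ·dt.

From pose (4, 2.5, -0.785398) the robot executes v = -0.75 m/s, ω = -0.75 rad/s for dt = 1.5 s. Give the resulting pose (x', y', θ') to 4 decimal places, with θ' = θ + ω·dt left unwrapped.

(3.7642, 3.5402, -1.9104)

θ' = -0.7854 + -0.75·1.5 = -1.9104
R = v/ω = -0.75/-0.75 = 1.0000
x' = 4 + 1.0000·(sin -1.9104 − sin -0.7854) = 3.7642
y' = 2.5 − 1.0000·(cos -1.9104 − cos -0.7854) = 3.5402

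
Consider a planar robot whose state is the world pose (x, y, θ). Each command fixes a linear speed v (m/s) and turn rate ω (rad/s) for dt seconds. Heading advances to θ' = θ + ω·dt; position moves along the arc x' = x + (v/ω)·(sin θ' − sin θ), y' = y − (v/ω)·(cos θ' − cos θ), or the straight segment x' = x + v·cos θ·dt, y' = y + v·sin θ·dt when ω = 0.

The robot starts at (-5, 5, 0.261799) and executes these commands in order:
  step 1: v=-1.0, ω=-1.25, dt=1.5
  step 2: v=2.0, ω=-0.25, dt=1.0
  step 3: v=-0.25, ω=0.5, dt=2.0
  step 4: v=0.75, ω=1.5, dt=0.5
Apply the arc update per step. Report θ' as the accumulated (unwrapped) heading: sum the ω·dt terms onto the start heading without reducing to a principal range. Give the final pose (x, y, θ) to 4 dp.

(-6.1140, 4.1371, -0.1132)

step 1: θ'=-1.6132 (R=0.8000) → pose (-6.0063, 5.8067, -1.6132)
step 2: θ'=-1.8632 (R=-8.0000) → pose (-6.3387, 3.8397, -1.8632)
step 3: θ'=-0.8632 (R=-0.5000) → pose (-6.4375, 4.3089, -0.8632)
step 4: θ'=-0.1132 (R=0.5000) → pose (-6.1140, 4.1371, -0.1132)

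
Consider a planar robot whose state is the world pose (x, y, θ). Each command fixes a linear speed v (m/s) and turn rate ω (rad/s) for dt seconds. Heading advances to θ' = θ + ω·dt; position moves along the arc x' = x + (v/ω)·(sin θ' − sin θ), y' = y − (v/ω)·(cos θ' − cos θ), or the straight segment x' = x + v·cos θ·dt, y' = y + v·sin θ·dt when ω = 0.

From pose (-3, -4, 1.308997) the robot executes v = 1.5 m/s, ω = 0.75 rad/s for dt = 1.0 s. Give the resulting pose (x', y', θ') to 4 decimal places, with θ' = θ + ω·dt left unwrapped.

θ' = 1.3090 + 0.75·1.0 = 2.0590
R = v/ω = 1.5/0.75 = 2.0000
x' = -3 + 2.0000·(sin 2.0590 − sin 1.3090) = -3.1655
y' = -4 − 2.0000·(cos 2.0590 − cos 1.3090) = -2.5443

(-3.1655, -2.5443, 2.0590)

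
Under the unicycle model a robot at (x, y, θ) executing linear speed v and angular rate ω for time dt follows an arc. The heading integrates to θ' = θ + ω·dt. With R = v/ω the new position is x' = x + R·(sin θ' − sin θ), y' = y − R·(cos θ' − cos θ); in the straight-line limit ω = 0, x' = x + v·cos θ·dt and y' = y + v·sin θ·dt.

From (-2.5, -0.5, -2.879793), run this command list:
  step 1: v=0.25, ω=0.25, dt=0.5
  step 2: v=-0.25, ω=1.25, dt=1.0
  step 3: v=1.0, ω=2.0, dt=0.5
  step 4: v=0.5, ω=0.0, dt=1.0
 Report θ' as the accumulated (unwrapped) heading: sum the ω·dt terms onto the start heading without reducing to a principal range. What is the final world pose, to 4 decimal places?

(-1.7996, -0.9879, -0.5048)

step 1: θ'=-2.7548 (R=1.0000) → pose (-2.6184, -0.5398, -2.7548)
step 2: θ'=-1.5048 (R=-0.2000) → pose (-2.4943, -0.3414, -1.5048)
step 3: θ'=-0.5048 (R=0.5000) → pose (-2.2372, -0.7460, -0.5048)
step 4: θ'=-0.5048 (straight) → pose (-1.7996, -0.9879, -0.5048)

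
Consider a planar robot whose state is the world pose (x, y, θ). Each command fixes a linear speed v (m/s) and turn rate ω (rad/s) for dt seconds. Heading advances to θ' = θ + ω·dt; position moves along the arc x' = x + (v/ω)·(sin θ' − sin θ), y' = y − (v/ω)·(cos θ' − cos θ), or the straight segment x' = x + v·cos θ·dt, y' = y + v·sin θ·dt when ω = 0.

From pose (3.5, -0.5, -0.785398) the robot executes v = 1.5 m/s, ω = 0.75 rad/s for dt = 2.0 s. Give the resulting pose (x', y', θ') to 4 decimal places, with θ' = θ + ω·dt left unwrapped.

θ' = -0.7854 + 0.75·2.0 = 0.7146
R = v/ω = 1.5/0.75 = 2.0000
x' = 3.5 + 2.0000·(sin 0.7146 − sin -0.7854) = 6.2248
y' = -0.5 − 2.0000·(cos 0.7146 − cos -0.7854) = -0.5965

(6.2248, -0.5965, 0.7146)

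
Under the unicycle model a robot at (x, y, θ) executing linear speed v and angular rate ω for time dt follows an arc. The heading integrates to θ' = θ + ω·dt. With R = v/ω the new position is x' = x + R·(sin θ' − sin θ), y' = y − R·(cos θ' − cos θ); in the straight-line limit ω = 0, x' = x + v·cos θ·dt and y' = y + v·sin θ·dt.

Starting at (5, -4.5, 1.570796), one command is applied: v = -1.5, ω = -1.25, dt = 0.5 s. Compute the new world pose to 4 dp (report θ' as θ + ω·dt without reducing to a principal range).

θ' = 1.5708 + -1.25·0.5 = 0.9458
R = v/ω = -1.5/-1.25 = 1.2000
x' = 5 + 1.2000·(sin 0.9458 − sin 1.5708) = 4.7732
y' = -4.5 − 1.2000·(cos 0.9458 − cos 1.5708) = -5.2021

(4.7732, -5.2021, 0.9458)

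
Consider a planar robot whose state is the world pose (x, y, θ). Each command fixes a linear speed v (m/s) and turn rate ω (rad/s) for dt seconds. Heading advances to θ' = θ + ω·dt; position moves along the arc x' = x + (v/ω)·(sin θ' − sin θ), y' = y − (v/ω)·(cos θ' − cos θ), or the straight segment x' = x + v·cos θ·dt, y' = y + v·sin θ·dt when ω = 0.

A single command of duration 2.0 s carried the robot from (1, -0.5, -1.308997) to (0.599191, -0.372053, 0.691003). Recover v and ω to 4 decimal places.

Δθ = 0.691003 − -1.308997 = 2.000000
ω = Δθ/dt = 2.000000/2.0 = 1.0000
R = Δx/(sin θ' − sin θ) = -0.2500
v = R·ω = -0.2500·1.0000 = -0.2500

v = -0.2500, ω = 1.0000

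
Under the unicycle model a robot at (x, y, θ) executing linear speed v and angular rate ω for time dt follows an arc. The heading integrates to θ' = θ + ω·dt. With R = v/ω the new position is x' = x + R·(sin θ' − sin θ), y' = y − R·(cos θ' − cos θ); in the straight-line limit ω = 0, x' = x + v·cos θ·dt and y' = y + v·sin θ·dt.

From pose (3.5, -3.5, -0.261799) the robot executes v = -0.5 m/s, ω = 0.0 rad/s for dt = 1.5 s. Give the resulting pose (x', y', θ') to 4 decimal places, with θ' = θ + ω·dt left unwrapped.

(2.7756, -3.3059, -0.2618)

θ' = -0.2618 + 0.0·1.5 = -0.2618
ω = 0 → straight: x' = 3.5 + -0.5·cos(-0.2618)·1.5 = 2.7756
y' = -3.5 + -0.5·sin(-0.2618)·1.5 = -3.3059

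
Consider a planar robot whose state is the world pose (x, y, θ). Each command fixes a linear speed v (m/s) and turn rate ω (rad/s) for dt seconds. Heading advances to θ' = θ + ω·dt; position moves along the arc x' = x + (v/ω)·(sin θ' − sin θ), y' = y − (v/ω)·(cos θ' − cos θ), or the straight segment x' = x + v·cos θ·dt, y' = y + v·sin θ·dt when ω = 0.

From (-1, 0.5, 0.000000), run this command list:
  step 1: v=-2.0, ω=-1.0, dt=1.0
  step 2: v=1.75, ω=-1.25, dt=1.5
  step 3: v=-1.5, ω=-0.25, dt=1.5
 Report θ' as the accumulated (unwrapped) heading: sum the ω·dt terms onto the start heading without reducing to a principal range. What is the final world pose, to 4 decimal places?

(-1.2623, -0.5108, -3.2500)

step 1: θ'=-1.0000 (R=2.0000) → pose (-2.6829, 1.4194, -1.0000)
step 2: θ'=-2.8750 (R=-1.4000) → pose (-3.4922, -0.6876, -2.8750)
step 3: θ'=-3.2500 (R=6.0000) → pose (-1.2623, -0.5108, -3.2500)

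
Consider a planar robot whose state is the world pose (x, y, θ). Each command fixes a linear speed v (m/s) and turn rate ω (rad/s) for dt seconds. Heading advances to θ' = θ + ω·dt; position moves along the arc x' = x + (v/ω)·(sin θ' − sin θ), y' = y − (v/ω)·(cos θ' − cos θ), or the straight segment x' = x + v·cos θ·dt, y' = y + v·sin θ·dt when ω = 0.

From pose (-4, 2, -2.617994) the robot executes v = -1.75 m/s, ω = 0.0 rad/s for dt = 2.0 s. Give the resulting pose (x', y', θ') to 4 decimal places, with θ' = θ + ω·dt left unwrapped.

(-0.9689, 3.7500, -2.6180)

θ' = -2.6180 + 0.0·2.0 = -2.6180
ω = 0 → straight: x' = -4 + -1.75·cos(-2.6180)·2.0 = -0.9689
y' = 2 + -1.75·sin(-2.6180)·2.0 = 3.7500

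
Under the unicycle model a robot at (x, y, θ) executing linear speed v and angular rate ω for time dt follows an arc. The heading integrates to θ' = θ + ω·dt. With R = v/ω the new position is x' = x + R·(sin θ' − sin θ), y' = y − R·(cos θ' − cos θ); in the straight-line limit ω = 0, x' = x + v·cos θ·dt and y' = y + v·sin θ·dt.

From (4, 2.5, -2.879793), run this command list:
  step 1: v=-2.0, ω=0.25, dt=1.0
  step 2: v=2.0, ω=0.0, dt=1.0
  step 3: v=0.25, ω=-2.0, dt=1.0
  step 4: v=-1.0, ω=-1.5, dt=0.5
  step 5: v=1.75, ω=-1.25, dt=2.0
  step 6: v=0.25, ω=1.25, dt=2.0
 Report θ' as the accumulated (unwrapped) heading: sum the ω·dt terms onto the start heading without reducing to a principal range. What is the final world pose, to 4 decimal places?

(6.6333, 0.8724, -5.3798)

step 1: θ'=-2.6298 (R=-8.0000) → pose (5.8474, 3.2525, -2.6298)
step 2: θ'=-2.6298 (straight) → pose (4.1037, 2.2730, -2.6298)
step 3: θ'=-4.6298 (R=-0.1250) → pose (3.9179, 2.3717, -4.6298)
step 4: θ'=-5.3798 (R=0.6667) → pose (3.7771, 1.9040, -5.3798)
step 5: θ'=-7.8798 (R=-1.4000) → pose (6.2763, 1.0014, -7.8798)
step 6: θ'=-5.3798 (R=0.2000) → pose (6.6333, 0.8724, -5.3798)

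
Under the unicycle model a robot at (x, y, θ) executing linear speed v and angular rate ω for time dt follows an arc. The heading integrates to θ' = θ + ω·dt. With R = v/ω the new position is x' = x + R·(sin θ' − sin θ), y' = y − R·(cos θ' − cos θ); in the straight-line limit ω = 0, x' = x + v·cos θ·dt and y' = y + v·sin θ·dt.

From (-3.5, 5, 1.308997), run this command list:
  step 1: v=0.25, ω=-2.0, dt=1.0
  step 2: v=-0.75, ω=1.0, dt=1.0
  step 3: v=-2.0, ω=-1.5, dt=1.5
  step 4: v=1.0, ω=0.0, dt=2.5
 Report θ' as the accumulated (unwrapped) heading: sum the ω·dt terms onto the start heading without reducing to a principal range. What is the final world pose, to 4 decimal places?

(-6.5587, 4.6225, -1.9410)

step 1: θ'=-0.6910 (R=-0.1250) → pose (-3.2996, 5.0640, -0.6910)
step 2: θ'=0.3090 (R=-0.7500) → pose (-4.0057, 5.2005, 0.3090)
step 3: θ'=-1.9410 (R=1.3333) → pose (-5.6541, 6.9531, -1.9410)
step 4: θ'=-1.9410 (straight) → pose (-6.5587, 4.6225, -1.9410)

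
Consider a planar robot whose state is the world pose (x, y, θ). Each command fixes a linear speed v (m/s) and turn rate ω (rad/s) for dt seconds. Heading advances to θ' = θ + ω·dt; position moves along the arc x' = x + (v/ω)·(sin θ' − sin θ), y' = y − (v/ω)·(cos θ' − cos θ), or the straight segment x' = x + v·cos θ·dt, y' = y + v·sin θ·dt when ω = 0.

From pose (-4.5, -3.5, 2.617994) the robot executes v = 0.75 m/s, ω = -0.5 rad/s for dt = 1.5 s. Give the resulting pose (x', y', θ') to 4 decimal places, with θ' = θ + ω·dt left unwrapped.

θ' = 2.6180 + -0.5·1.5 = 1.8680
R = v/ω = 0.75/-0.5 = -1.5000
x' = -4.5 + -1.5000·(sin 1.8680 − sin 2.6180) = -5.1842
y' = -3.5 − -1.5000·(cos 1.8680 − cos 2.6180) = -2.6402

(-5.1842, -2.6402, 1.8680)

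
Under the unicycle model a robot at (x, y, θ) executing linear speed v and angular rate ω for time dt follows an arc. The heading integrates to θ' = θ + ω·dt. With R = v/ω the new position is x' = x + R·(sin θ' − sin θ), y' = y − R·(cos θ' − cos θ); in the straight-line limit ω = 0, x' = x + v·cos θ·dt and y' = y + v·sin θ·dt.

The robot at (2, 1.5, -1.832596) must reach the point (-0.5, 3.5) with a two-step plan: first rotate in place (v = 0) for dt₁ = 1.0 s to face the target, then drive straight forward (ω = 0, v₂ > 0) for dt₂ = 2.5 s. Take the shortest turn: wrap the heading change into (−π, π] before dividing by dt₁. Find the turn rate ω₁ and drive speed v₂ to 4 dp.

ω₁ = -1.9837, v₂ = 1.2806

heading to target = atan2(3.5−1.5, -0.5−2) = 2.4669
Δθ = wrap(2.4669 − -1.8326) = -1.9837; ω₁ = Δθ/dt₁ = -1.9837
distance = √((-0.5−2)² + (3.5−1.5)²) = 3.2016; v₂ = distance/dt₂ = 1.2806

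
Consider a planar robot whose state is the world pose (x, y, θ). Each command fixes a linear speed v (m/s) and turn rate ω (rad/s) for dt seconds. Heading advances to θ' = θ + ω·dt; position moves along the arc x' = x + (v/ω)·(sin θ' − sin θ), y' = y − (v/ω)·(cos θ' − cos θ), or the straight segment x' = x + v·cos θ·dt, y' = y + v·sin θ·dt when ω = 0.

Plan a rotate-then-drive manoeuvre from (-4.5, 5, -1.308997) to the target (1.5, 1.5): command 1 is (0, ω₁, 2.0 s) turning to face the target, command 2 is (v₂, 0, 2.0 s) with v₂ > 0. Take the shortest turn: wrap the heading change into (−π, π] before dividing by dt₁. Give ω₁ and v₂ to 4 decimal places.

heading to target = atan2(1.5−5, 1.5−-4.5) = -0.5281
Δθ = wrap(-0.5281 − -1.3090) = 0.7809; ω₁ = Δθ/dt₁ = 0.3905
distance = √((1.5−-4.5)² + (1.5−5)²) = 6.9462; v₂ = distance/dt₂ = 3.4731

ω₁ = 0.3905, v₂ = 3.4731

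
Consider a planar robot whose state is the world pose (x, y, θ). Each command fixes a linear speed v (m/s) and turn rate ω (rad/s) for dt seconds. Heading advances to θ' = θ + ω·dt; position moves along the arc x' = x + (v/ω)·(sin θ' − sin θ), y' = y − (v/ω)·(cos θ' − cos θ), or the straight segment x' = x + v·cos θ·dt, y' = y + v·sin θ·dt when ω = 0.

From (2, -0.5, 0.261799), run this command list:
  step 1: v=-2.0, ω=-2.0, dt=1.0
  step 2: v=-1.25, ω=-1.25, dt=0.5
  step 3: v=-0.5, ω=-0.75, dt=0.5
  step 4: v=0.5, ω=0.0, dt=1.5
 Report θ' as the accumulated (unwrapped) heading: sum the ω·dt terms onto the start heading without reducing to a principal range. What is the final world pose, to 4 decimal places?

(0.5556, 1.0220, -2.7382)

step 1: θ'=-1.7382 (R=1.0000) → pose (0.7552, 0.6325, -1.7382)
step 2: θ'=-2.3632 (R=1.0000) → pose (1.0390, 1.1780, -2.3632)
step 3: θ'=-2.7382 (R=0.6667) → pose (1.2454, 1.3164, -2.7382)
step 4: θ'=-2.7382 (straight) → pose (0.5556, 1.0220, -2.7382)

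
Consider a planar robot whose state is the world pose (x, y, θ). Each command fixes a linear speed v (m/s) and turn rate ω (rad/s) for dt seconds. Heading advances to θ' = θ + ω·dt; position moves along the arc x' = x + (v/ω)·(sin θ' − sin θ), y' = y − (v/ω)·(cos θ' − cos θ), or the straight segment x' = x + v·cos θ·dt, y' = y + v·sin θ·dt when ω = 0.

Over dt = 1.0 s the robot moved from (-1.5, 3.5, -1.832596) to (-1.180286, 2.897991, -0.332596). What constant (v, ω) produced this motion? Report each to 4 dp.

v = 0.7500, ω = 1.5000

Δθ = -0.332596 − -1.832596 = 1.500000
ω = Δθ/dt = 1.500000/1.0 = 1.5000
R = −Δy/(cos θ' − cos θ) = 0.5000
v = R·ω = 0.5000·1.5000 = 0.7500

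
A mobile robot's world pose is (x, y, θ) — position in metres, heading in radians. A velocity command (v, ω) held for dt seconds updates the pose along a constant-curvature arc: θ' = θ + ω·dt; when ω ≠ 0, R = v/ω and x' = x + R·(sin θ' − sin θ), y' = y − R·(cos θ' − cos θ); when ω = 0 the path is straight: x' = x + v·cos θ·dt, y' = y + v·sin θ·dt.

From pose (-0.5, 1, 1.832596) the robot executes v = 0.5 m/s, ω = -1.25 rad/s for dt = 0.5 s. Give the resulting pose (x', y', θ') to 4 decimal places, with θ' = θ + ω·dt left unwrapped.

(-0.4875, 1.2456, 1.2076)

θ' = 1.8326 + -1.25·0.5 = 1.2076
R = v/ω = 0.5/-1.25 = -0.4000
x' = -0.5 + -0.4000·(sin 1.2076 − sin 1.8326) = -0.4875
y' = 1 − -0.4000·(cos 1.2076 − cos 1.8326) = 1.2456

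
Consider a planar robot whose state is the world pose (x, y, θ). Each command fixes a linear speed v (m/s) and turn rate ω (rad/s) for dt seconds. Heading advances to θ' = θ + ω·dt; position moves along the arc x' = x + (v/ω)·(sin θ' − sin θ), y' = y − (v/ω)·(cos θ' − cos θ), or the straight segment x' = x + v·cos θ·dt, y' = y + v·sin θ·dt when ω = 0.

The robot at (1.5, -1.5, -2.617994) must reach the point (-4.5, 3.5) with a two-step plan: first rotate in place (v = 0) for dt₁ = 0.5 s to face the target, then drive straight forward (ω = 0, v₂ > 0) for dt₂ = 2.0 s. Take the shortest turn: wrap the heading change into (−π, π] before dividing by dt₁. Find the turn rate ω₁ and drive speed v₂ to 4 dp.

ω₁ = -2.4367, v₂ = 3.9051

heading to target = atan2(3.5−-1.5, -4.5−1.5) = 2.4469
Δθ = wrap(2.4469 − -2.6180) = -1.2183; ω₁ = Δθ/dt₁ = -2.4367
distance = √((-4.5−1.5)² + (3.5−-1.5)²) = 7.8102; v₂ = distance/dt₂ = 3.9051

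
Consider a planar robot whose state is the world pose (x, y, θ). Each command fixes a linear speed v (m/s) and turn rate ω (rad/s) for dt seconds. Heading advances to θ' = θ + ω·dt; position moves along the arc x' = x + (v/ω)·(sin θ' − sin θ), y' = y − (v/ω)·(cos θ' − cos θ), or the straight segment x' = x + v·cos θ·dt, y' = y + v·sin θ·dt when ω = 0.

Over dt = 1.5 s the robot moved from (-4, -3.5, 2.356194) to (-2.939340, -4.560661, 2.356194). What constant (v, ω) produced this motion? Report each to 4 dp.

v = -1.0000, ω = 0.0000

Δθ = 2.356194 − 2.356194 = 0.000000
ω = Δθ/dt = 0.000000/1.5 = 0.0000
ω = 0 → v = (Δx·cos θ + Δy·sin θ)/dt = -1.0000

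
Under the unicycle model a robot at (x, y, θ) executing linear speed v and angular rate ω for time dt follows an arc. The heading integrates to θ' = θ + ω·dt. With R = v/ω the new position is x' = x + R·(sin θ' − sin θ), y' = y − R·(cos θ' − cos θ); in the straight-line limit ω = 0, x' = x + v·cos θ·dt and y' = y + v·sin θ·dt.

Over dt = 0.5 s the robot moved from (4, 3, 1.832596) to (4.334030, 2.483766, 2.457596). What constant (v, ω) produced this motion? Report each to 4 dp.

Δθ = 2.457596 − 1.832596 = 0.625000
ω = Δθ/dt = 0.625000/0.5 = 1.2500
R = −Δy/(cos θ' − cos θ) = -1.0000
v = R·ω = -1.0000·1.2500 = -1.2500

v = -1.2500, ω = 1.2500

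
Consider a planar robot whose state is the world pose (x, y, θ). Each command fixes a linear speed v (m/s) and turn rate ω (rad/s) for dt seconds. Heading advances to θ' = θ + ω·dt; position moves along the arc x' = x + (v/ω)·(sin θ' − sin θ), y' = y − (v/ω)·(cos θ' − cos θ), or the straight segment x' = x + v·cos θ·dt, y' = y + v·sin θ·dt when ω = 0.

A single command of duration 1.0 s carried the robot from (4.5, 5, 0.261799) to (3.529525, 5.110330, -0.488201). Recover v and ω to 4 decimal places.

v = -1.0000, ω = -0.7500

Δθ = -0.488201 − 0.261799 = -0.750000
ω = Δθ/dt = -0.750000/1.0 = -0.7500
R = Δx/(sin θ' − sin θ) = 1.3333
v = R·ω = 1.3333·-0.7500 = -1.0000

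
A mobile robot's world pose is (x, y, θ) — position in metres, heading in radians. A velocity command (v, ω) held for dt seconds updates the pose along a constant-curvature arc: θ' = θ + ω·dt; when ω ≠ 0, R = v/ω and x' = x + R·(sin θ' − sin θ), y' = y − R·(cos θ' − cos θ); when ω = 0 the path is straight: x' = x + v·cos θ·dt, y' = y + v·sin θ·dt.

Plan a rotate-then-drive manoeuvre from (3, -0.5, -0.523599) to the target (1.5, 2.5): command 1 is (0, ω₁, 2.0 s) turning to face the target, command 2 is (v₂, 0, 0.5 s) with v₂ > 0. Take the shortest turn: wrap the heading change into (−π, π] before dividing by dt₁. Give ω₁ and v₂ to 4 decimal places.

ω₁ = 1.2790, v₂ = 6.7082

heading to target = atan2(2.5−-0.5, 1.5−3) = 2.0344
Δθ = wrap(2.0344 − -0.5236) = 2.5580; ω₁ = Δθ/dt₁ = 1.2790
distance = √((1.5−3)² + (2.5−-0.5)²) = 3.3541; v₂ = distance/dt₂ = 6.7082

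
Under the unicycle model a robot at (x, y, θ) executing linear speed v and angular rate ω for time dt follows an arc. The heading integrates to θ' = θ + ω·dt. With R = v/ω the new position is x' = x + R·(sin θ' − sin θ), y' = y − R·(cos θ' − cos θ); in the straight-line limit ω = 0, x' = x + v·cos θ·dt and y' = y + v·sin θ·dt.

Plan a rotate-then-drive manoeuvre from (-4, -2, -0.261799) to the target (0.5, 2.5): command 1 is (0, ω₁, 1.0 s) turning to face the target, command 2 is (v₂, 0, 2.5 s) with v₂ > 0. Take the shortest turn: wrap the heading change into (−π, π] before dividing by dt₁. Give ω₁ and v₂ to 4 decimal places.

heading to target = atan2(2.5−-2, 0.5−-4) = 0.7854
Δθ = wrap(0.7854 − -0.2618) = 1.0472; ω₁ = Δθ/dt₁ = 1.0472
distance = √((0.5−-4)² + (2.5−-2)²) = 6.3640; v₂ = distance/dt₂ = 2.5456

ω₁ = 1.0472, v₂ = 2.5456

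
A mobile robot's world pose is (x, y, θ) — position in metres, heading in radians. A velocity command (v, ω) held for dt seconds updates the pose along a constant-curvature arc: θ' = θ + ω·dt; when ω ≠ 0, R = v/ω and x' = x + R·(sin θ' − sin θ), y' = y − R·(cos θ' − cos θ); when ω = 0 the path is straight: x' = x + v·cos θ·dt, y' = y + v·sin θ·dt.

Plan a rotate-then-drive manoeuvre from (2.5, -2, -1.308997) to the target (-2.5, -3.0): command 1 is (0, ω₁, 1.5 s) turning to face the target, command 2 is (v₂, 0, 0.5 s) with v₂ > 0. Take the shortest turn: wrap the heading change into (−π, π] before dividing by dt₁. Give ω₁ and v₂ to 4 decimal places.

heading to target = atan2(-3−-2, -2.5−2.5) = -2.9442
Δθ = wrap(-2.9442 − -1.3090) = -1.6352; ω₁ = Δθ/dt₁ = -1.0901
distance = √((-2.5−2.5)² + (-3−-2)²) = 5.0990; v₂ = distance/dt₂ = 10.1980

ω₁ = -1.0901, v₂ = 10.1980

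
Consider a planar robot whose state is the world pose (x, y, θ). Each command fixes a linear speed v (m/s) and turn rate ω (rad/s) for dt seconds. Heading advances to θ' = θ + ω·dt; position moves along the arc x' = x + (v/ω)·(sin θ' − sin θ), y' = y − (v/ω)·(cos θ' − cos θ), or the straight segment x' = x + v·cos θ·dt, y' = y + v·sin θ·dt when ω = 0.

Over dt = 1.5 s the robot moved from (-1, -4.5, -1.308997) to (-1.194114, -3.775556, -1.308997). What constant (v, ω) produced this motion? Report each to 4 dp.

Δθ = -1.308997 − -1.308997 = 0.000000
ω = Δθ/dt = 0.000000/1.5 = 0.0000
ω = 0 → v = (Δx·cos θ + Δy·sin θ)/dt = -0.5000

v = -0.5000, ω = 0.0000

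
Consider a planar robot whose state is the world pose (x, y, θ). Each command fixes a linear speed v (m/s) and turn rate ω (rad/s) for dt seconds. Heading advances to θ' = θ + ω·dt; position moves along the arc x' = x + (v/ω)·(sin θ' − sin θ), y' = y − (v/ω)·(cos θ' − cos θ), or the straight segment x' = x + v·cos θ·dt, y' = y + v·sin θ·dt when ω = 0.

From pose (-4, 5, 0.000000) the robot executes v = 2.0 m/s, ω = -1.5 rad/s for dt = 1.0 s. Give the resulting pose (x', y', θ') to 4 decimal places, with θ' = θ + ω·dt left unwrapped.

(-2.6700, 3.7610, -1.5000)

θ' = 0.0000 + -1.5·1.0 = -1.5000
R = v/ω = 2.0/-1.5 = -1.3333
x' = -4 + -1.3333·(sin -1.5000 − sin 0.0000) = -2.6700
y' = 5 − -1.3333·(cos -1.5000 − cos 0.0000) = 3.7610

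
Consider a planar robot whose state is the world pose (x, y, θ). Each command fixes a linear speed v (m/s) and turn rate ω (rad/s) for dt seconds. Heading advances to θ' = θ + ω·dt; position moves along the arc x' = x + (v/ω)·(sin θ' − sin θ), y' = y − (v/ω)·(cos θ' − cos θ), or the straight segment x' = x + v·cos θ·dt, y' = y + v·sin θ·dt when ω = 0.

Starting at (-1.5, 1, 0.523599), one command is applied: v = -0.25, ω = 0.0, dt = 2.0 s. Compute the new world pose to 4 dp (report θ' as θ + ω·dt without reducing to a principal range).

(-1.9330, 0.7500, 0.5236)

θ' = 0.5236 + 0.0·2.0 = 0.5236
ω = 0 → straight: x' = -1.5 + -0.25·cos(0.5236)·2.0 = -1.9330
y' = 1 + -0.25·sin(0.5236)·2.0 = 0.7500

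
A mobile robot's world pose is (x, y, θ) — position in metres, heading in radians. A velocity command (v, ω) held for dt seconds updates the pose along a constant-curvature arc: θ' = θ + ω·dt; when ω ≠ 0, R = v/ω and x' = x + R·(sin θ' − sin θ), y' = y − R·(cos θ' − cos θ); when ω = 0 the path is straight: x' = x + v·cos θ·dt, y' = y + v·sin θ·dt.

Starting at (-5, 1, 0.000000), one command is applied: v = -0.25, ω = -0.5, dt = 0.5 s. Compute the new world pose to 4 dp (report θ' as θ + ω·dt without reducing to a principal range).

(-5.1237, 1.0155, -0.2500)

θ' = 0.0000 + -0.5·0.5 = -0.2500
R = v/ω = -0.25/-0.5 = 0.5000
x' = -5 + 0.5000·(sin -0.2500 − sin 0.0000) = -5.1237
y' = 1 − 0.5000·(cos -0.2500 − cos 0.0000) = 1.0155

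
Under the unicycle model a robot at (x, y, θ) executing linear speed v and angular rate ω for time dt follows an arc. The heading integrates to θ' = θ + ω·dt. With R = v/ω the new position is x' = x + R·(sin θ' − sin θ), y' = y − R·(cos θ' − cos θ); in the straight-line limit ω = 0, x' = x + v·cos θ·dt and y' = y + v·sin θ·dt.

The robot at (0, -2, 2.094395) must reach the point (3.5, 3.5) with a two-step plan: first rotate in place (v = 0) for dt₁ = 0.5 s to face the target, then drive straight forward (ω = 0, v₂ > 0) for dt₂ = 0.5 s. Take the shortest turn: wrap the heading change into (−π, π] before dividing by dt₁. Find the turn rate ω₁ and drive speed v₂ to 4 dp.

heading to target = atan2(3.5−-2, 3.5−0) = 1.0041
Δθ = wrap(1.0041 − 2.0944) = -1.0903; ω₁ = Δθ/dt₁ = -2.1807
distance = √((3.5−0)² + (3.5−-2)²) = 6.5192; v₂ = distance/dt₂ = 13.0384

ω₁ = -2.1807, v₂ = 13.0384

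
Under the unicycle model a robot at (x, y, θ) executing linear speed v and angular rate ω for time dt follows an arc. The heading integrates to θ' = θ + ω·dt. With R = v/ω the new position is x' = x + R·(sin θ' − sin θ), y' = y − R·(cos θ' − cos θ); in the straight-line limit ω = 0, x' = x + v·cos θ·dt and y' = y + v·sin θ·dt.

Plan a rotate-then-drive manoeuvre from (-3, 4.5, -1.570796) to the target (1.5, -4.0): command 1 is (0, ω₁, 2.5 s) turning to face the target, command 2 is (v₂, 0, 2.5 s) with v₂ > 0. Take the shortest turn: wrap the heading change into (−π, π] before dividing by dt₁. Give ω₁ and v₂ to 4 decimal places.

ω₁ = 0.1948, v₂ = 3.8471

heading to target = atan2(-4−4.5, 1.5−-3) = -1.0839
Δθ = wrap(-1.0839 − -1.5708) = 0.4869; ω₁ = Δθ/dt₁ = 0.1948
distance = √((1.5−-3)² + (-4−4.5)²) = 9.6177; v₂ = distance/dt₂ = 3.8471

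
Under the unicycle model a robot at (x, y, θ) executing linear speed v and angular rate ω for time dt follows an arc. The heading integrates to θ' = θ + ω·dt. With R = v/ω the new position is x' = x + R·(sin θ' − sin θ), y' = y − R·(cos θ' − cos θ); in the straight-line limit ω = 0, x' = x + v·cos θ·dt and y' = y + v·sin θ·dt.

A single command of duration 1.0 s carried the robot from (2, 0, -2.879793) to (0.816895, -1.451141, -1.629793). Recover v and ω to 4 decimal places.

Δθ = -1.629793 − -2.879793 = 1.250000
ω = Δθ/dt = 1.250000/1.0 = 1.2500
R = −Δy/(cos θ' − cos θ) = 1.6000
v = R·ω = 1.6000·1.2500 = 2.0000

v = 2.0000, ω = 1.2500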